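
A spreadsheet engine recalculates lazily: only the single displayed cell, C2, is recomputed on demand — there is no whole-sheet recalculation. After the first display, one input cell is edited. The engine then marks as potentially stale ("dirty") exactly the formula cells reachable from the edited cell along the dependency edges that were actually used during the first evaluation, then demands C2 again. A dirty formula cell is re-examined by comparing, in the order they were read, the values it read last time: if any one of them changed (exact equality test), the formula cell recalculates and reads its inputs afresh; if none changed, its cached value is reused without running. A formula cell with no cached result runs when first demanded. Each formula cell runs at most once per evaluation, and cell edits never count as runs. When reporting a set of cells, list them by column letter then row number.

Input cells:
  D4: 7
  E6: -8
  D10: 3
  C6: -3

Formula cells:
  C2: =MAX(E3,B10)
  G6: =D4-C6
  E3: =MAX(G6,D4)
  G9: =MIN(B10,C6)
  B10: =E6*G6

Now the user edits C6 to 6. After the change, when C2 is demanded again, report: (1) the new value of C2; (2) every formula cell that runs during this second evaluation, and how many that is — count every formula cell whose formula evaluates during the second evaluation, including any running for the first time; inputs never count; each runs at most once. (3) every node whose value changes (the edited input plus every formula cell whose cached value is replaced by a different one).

New value of C2: 7.
Formula cells that run: B10, C2, E3, G6 — 4 in total.
Values that change: B10, C2, C6, E3, G6.

First evaluation (everything demanded from the output):
  G6 = 7 - -3 = 10
  B10 = -8 * 10 = -80
  E3 = MAX(10, 7) = 10
  C2 = MAX(10, -80) = 10

Propagation after the edit:
  G6: runs — C6 -3->6; result 1.
  B10: runs — G6 10->1; result -8.
  E3: runs — G6 10->1; result 7.
  C2: runs — E3 10->7; B10 -80->-8; result 7.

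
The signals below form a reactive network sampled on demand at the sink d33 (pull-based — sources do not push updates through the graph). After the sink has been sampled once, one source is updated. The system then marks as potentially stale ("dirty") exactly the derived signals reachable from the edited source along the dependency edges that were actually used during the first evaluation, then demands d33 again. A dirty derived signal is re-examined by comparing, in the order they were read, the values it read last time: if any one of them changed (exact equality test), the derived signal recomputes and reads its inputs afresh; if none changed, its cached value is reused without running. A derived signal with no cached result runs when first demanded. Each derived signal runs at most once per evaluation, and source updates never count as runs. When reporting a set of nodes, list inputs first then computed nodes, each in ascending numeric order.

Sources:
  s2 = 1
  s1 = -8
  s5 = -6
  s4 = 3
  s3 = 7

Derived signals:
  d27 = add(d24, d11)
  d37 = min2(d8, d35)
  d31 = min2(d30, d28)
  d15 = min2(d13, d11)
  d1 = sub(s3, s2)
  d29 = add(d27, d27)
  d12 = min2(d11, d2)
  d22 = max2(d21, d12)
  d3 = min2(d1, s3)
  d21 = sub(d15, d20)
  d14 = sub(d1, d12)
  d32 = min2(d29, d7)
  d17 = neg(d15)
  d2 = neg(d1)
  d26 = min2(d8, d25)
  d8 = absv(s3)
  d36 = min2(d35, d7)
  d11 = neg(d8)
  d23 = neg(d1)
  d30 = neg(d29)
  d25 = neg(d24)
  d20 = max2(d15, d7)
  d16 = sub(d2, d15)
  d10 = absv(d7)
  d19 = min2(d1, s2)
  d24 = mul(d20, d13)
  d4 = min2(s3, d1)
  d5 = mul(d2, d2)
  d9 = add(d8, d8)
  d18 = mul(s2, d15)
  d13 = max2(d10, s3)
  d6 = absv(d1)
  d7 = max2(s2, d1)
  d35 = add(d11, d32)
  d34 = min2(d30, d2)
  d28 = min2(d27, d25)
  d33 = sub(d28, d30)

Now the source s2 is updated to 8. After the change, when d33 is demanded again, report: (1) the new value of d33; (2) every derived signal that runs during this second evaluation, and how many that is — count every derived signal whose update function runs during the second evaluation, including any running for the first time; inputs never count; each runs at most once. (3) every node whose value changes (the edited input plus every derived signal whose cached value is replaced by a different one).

d33 now evaluates to 50.
Run set: d1, d7, d10, d13, d15, d20, d24, d25, d27, d28, d29, d30, d33 (13 run).
Changed values: s2, d1, d7, d10, d13, d20, d24, d25, d27, d28, d29, d30, d33.

Initial pass — values computed on the first demand:
  d1 = sub(7, 1) = 6
  d7 = max2(1, 6) = 6
  d8 = absv(7) = 7
  d10 = absv(6) = 6
  d11 = neg(7) = -7
  d13 = max2(6, 7) = 7
  d15 = min2(7, -7) = -7
  d20 = max2(-7, 6) = 6
  d24 = mul(6, 7) = 42
  d25 = neg(42) = -42
  d27 = add(42, -7) = 35
  d28 = min2(35, -42) = -42
  d29 = add(35, 35) = 70
  d30 = neg(70) = -70
  d33 = sub(-42, -70) = 28

Second demand — change propagation:
  d1: re-runs because s2 1->8; new result -1.
  d7: re-runs because s2 1->8; d1 6->-1; new result 8.
  d10: re-runs because d7 6->8; new result 8.
  d13: re-runs because d10 6->8; new result 8.
  d15: re-runs because d13 7->8; new result -7 (unchanged).
  d20: re-runs because d7 6->8; new result 8.
  d24: re-runs because d20 6->8; d13 7->8; new result 64.
  d25: re-runs because d24 42->64; new result -64.
  d27: re-runs because d24 42->64; new result 57.
  d28: re-runs because d27 35->57; d25 -42->-64; new result -64.
  d29: re-runs because d27 35->57; d27 35->57; new result 114.
  d30: re-runs because d29 70->114; new result -114.
  d33: re-runs because d28 -42->-64; d30 -70->-114; new result 50.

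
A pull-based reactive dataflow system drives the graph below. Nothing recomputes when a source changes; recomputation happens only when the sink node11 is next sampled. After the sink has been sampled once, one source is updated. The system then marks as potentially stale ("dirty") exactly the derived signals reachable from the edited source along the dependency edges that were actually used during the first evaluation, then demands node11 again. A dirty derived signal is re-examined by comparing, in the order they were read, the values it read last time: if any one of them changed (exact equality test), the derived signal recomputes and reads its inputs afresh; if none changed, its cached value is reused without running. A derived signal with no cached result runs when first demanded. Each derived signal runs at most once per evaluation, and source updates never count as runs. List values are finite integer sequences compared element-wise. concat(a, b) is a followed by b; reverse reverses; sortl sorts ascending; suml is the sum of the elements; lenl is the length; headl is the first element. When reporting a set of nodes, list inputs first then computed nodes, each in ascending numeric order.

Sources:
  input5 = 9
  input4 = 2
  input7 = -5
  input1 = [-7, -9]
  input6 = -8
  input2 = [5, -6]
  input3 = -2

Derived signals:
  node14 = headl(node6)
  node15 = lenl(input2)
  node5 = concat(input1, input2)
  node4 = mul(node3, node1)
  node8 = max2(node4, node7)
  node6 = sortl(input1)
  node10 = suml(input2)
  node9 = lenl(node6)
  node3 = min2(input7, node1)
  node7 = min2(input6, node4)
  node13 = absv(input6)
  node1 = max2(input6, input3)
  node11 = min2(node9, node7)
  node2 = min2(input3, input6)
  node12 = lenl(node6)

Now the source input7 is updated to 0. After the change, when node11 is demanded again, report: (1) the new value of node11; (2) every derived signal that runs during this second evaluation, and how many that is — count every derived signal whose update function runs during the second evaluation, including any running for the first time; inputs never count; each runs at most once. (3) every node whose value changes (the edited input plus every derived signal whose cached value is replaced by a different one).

First evaluation (everything demanded from the output):
  node1 = max2(-8, -2) = -2
  node3 = min2(-5, -2) = -5
  node4 = mul(-5, -2) = 10
  node6 = sortl([-7, -9]) = [-9, -7]
  node7 = min2(-8, 10) = -8
  node9 = lenl([-9, -7]) = 2
  node11 = min2(2, -8) = -8

Propagation after the edit:
  node3: runs — input7 -5->0; result -2.
  node4: runs — node3 -5->-2; result 4.
  node7: runs — node4 10->4; result -8 (same value as before).
  node11: checked — values it read are unchanged (node9 unchanged, node7 unchanged); reused cached -8 without running.

Key observation: the change is absorbed at node7 — it re-runs but produces the same value, and the output's value is unchanged.

New value of node11: -8.
Derived signals that run: node3, node4, node7 — 3 in total.
Values that change: input7, node3, node4.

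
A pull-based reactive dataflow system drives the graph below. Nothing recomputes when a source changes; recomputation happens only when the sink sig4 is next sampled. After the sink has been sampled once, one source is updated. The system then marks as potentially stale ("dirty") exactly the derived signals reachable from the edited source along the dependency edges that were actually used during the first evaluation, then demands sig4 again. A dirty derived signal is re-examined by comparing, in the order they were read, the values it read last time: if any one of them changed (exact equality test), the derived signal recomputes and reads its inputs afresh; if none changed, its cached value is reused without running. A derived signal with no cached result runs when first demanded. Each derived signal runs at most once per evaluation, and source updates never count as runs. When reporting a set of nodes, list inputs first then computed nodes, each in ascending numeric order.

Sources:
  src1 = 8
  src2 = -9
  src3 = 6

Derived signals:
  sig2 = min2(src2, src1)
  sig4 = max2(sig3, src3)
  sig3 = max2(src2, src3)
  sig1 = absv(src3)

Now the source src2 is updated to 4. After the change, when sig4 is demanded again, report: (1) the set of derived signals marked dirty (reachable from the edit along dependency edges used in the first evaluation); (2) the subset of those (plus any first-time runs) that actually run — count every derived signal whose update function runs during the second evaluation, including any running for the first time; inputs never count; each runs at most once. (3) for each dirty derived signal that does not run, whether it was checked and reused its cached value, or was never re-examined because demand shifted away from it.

Marked dirty: sig3, sig4.
Derived signals that run: sig3 — 1 in total.
Checked but reused from cache: sig4.
Key observation: the change is absorbed at sig3 — it re-runs but produces the same value, and the output's value is unchanged.

First evaluation (everything demanded from the output):
  sig3 = max2(-9, 6) = 6
  sig4 = max2(6, 6) = 6

Propagation after the edit:
  sig3: runs — src2 -9->4; result 6 (same value as before).
  sig4: checked — values it read are unchanged (sig3 unchanged, src3 unchanged); reused cached 6 without running.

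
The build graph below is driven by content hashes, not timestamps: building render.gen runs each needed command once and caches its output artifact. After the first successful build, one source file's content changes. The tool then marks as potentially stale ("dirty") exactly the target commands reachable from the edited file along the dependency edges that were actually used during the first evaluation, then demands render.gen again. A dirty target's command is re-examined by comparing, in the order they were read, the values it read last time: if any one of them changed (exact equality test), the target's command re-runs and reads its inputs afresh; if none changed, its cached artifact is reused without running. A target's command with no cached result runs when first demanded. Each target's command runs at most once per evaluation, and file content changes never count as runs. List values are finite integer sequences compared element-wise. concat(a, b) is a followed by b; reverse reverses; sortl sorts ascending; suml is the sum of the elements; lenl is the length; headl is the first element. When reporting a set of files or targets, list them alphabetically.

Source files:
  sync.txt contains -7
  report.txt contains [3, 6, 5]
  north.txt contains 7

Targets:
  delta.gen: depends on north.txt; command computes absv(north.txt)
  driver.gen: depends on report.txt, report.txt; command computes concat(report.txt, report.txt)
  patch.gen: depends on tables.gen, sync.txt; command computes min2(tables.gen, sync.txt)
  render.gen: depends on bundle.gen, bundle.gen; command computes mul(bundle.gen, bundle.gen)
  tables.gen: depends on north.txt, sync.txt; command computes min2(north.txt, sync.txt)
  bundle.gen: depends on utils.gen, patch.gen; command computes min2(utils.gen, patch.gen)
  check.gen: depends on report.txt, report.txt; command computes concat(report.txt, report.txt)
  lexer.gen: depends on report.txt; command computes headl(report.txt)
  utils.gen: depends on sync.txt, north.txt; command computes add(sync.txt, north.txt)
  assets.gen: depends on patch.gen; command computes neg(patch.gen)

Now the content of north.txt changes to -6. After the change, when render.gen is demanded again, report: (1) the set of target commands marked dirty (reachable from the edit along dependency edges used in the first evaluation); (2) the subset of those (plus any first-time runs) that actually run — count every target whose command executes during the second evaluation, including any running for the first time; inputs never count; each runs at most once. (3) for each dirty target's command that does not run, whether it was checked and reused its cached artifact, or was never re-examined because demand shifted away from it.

Initial pass — values computed on the first demand:
  tables.gen = min2(7, -7) = -7
  patch.gen = min2(-7, -7) = -7
  utils.gen = add(-7, 7) = 0
  bundle.gen = min2(0, -7) = -7
  render.gen = mul(-7, -7) = 49

Second demand — change propagation:
  tables.gen: re-runs because north.txt 7->-6; new result -7 (unchanged).
  patch.gen: re-examined; everything it read last time is the same (tables.gen unchanged, sync.txt unchanged) — cache -7 kept, no run.
  utils.gen: re-runs because north.txt 7->-6; new result -13.
  bundle.gen: re-runs because utils.gen 0->-13; new result -13.
  render.gen: re-runs because bundle.gen -7->-13; bundle.gen -7->-13; new result 169.

The important point: at patch.gen every value read last time is unchanged, so the dirty flag clears without a run.

Dirty set: bundle.gen, patch.gen, render.gen, tables.gen, utils.gen.
Run set: bundle.gen, render.gen, tables.gen, utils.gen (4 run).
Re-examined without running (cache reused): patch.gen.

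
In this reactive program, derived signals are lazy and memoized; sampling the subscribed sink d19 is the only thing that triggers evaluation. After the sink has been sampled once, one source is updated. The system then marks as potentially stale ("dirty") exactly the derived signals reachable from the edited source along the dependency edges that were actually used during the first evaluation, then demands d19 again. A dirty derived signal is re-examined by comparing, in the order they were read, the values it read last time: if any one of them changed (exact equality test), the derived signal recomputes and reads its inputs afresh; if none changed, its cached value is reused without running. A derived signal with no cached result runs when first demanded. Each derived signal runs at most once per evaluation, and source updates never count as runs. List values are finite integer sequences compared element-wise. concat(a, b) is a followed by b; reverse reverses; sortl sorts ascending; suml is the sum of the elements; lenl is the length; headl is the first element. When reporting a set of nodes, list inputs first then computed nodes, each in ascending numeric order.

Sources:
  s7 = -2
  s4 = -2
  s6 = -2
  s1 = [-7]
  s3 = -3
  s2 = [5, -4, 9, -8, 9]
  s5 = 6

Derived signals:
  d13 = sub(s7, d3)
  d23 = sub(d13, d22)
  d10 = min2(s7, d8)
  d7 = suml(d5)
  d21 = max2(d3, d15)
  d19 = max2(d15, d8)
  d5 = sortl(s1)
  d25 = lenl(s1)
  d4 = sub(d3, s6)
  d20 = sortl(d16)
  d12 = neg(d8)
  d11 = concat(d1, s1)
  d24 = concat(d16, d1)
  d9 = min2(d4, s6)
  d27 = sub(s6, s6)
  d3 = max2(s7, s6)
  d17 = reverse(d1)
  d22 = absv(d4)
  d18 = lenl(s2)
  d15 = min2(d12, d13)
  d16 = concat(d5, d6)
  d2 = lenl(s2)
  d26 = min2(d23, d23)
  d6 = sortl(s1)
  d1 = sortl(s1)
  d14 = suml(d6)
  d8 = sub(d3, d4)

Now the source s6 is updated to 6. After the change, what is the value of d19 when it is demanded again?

Demanding d19 again yields 6.

First demand of the output computes:
  d3 = max2(-2, -2) = -2
  d4 = sub(-2, -2) = 0
  d8 = sub(-2, 0) = -2
  d12 = neg(-2) = 2
  d13 = sub(-2, -2) = 0
  d15 = min2(2, 0) = 0
  d19 = max2(0, -2) = 0

After the edit, cleaning proceeds:
  d3: a read changed (s6 -2->6) — executes, giving 6.
  d4: a read changed (d3 -2->6; s6 -2->6) — executes, giving 0 — identical to its old value.
  d8: a read changed (d3 -2->6) — executes, giving 6.
  d12: a read changed (d8 -2->6) — executes, giving -6.
  d13: a read changed (d3 -2->6) — executes, giving -8.
  d15: a read changed (d12 2->-6; d13 0->-8) — executes, giving -8.
  d19: a read changed (d15 0->-8; d8 -2->6) — executes, giving 6.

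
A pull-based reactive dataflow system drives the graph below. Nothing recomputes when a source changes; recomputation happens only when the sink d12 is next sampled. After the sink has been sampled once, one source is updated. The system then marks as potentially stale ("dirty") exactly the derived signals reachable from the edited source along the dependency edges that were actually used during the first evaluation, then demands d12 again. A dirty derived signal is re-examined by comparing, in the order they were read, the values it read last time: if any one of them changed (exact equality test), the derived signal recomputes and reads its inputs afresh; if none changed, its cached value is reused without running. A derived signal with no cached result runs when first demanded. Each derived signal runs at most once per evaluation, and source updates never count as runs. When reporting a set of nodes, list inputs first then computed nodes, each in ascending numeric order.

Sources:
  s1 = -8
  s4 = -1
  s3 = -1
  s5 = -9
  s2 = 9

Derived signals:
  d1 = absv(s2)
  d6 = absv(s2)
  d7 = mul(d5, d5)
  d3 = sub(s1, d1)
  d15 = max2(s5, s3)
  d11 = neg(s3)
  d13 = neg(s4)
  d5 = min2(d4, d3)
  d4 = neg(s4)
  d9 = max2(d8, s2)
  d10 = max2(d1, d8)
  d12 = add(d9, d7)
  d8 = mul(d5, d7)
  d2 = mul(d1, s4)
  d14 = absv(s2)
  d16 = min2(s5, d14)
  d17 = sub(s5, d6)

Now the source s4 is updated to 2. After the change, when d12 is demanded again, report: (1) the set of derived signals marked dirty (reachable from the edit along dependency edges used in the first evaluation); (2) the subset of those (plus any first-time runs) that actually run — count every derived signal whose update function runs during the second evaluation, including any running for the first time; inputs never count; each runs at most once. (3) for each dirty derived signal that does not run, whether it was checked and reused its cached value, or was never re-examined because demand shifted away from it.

First evaluation (everything demanded from the output):
  d1 = absv(9) = 9
  d3 = sub(-8, 9) = -17
  d4 = neg(-1) = 1
  d5 = min2(1, -17) = -17
  d7 = mul(-17, -17) = 289
  d8 = mul(-17, 289) = -4913
  d9 = max2(-4913, 9) = 9
  d12 = add(9, 289) = 298

Propagation after the edit:
  d4: runs — s4 -1->2; result -2.
  d5: runs — d4 1->-2; result -17 (same value as before).
  d7: checked — values it read are unchanged (d5 unchanged, d5 unchanged); reused cached 289 without running.
  d8: checked — values it read are unchanged (d5 unchanged, d7 unchanged); reused cached -4913 without running.
  d9: checked — values it read are unchanged (d8 unchanged, s2 unchanged); reused cached 9 without running.
  d12: checked — values it read are unchanged (d9 unchanged, d7 unchanged); reused cached 298 without running.

Key observation: the change is absorbed at d5 — it re-runs but produces the same value, and the output's value is unchanged.

Marked dirty: d4, d5, d7, d8, d9, d12.
Derived signals that run: d4, d5 — 2 in total.
Checked but reused from cache: d7, d8, d9, d12.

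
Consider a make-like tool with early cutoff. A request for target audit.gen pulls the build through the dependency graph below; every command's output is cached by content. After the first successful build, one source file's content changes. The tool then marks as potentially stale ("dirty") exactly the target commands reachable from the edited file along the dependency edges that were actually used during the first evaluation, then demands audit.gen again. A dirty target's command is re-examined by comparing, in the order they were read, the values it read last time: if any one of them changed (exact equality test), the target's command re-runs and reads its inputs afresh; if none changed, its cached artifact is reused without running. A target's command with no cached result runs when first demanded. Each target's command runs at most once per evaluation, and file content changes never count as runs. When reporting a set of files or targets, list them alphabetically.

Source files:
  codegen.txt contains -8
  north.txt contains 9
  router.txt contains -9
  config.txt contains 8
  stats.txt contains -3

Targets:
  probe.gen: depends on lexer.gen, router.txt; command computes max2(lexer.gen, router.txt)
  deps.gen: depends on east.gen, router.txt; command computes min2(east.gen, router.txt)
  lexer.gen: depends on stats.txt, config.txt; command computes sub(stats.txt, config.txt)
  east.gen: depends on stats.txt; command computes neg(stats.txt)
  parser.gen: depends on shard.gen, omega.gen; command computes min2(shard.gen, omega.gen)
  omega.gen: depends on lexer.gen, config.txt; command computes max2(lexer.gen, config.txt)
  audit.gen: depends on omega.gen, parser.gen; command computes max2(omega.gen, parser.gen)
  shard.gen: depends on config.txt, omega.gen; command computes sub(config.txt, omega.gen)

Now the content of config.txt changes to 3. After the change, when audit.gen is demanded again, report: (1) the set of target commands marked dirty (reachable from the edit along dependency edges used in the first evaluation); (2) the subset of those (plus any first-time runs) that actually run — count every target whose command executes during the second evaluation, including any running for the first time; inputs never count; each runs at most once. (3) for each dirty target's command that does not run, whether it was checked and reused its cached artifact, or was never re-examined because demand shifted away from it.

The edit dirties: audit.gen, lexer.gen, omega.gen, parser.gen, shard.gen.
5 target commands run: audit.gen, lexer.gen, omega.gen, parser.gen, shard.gen.
No dirty target's command escaped a run.

First demand of the output computes:
  lexer.gen = sub(-3, 8) = -11
  omega.gen = max2(-11, 8) = 8
  shard.gen = sub(8, 8) = 0
  parser.gen = min2(0, 8) = 0
  audit.gen = max2(8, 0) = 8

After the edit, cleaning proceeds:
  lexer.gen: a read changed (config.txt 8->3) — executes, giving -6.
  omega.gen: a read changed (lexer.gen -11->-6; config.txt 8->3) — executes, giving 3.
  shard.gen: a read changed (config.txt 8->3; omega.gen 8->3) — executes, giving 0 — identical to its old value.
  parser.gen: a read changed (omega.gen 8->3) — executes, giving 0 — identical to its old value.
  audit.gen: a read changed (omega.gen 8->3) — executes, giving 3.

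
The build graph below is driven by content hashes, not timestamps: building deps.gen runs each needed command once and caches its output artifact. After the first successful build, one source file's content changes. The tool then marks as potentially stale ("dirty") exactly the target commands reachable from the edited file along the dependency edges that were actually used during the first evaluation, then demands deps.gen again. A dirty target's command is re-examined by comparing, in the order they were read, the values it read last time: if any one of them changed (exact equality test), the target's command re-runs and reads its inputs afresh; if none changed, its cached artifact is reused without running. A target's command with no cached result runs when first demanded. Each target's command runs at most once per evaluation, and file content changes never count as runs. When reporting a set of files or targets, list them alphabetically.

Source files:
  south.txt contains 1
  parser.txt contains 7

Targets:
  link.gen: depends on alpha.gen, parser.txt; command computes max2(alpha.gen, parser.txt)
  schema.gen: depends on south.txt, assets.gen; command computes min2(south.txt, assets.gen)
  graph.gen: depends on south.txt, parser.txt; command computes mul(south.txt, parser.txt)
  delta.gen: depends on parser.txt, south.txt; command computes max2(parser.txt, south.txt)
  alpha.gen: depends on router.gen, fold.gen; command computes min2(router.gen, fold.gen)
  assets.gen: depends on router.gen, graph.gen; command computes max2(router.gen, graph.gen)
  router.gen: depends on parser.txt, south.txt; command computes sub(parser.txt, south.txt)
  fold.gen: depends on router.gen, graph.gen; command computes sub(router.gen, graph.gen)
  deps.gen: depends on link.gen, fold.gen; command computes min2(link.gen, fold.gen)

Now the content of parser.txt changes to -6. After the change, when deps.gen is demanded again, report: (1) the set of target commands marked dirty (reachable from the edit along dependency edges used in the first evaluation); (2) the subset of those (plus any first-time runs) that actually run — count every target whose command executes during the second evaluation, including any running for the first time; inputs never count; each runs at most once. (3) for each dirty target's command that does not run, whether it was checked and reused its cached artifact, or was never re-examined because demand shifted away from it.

Initial pass — values computed on the first demand:
  graph.gen = mul(1, 7) = 7
  router.gen = sub(7, 1) = 6
  fold.gen = sub(6, 7) = -1
  alpha.gen = min2(6, -1) = -1
  link.gen = max2(-1, 7) = 7
  deps.gen = min2(7, -1) = -1

Second demand — change propagation:
  graph.gen: re-runs because parser.txt 7->-6; new result -6.
  router.gen: re-runs because parser.txt 7->-6; new result -7.
  fold.gen: re-runs because router.gen 6->-7; graph.gen 7->-6; new result -1 (unchanged).
  alpha.gen: re-runs because router.gen 6->-7; new result -7.
  link.gen: re-runs because alpha.gen -1->-7; parser.txt 7->-6; new result -6.
  deps.gen: re-runs because link.gen 7->-6; new result -6.

Dirty set: alpha.gen, deps.gen, fold.gen, graph.gen, link.gen, router.gen.
Run set: alpha.gen, deps.gen, fold.gen, graph.gen, link.gen, router.gen (6 run).
All dirty target commands ended up running.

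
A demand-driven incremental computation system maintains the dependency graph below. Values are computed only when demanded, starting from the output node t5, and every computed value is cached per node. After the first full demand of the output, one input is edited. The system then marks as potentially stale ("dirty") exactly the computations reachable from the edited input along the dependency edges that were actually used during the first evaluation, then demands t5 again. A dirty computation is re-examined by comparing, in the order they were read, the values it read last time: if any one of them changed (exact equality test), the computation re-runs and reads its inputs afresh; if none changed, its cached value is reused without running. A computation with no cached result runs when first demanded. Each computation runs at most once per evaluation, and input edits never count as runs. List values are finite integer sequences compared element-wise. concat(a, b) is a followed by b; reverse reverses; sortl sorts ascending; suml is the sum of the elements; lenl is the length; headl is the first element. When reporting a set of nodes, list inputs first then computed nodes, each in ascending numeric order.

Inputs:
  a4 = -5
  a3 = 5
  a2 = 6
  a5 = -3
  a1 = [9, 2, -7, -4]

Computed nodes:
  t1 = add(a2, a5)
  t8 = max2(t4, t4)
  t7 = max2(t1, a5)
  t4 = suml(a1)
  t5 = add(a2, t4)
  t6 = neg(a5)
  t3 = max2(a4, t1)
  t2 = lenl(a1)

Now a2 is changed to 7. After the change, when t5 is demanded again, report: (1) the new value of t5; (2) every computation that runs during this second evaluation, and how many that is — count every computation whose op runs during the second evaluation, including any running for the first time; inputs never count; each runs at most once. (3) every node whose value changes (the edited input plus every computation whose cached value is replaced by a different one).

New value of t5: 7.
Computations that run: t5 — 1 in total.
Values that change: a2, t5.

First evaluation (everything demanded from the output):
  t4 = suml([9, 2, -7, -4]) = 0
  t5 = add(6, 0) = 6

Propagation after the edit:
  t5: runs — a2 6->7; result 7.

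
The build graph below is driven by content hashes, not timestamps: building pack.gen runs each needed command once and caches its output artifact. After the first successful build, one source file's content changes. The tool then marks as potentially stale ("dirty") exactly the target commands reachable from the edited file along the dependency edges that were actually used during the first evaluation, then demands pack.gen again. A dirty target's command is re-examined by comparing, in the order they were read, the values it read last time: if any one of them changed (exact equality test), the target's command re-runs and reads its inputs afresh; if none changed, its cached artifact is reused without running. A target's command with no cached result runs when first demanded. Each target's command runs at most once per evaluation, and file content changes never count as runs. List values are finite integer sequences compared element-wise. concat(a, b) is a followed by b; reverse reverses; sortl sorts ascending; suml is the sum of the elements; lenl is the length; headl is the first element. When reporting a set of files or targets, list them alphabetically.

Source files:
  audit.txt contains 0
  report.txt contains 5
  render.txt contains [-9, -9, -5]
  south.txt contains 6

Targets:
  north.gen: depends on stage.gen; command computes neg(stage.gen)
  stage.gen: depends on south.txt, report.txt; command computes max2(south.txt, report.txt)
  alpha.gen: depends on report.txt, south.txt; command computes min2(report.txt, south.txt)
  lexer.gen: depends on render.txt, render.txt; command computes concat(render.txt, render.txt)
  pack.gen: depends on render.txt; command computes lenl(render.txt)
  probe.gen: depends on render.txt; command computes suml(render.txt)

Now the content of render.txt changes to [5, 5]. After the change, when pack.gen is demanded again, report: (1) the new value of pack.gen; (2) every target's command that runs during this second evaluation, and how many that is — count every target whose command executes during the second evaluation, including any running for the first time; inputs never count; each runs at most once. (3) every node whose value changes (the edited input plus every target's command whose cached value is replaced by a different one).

pack.gen now evaluates to 2.
Run set: pack.gen (1 run).
Changed values: pack.gen, render.txt.

Initial pass — values computed on the first demand:
  pack.gen = lenl([-9, -9, -5]) = 3

Second demand — change propagation:
  pack.gen: re-runs because render.txt [-9, -9, -5]->[5, 5]; new result 2.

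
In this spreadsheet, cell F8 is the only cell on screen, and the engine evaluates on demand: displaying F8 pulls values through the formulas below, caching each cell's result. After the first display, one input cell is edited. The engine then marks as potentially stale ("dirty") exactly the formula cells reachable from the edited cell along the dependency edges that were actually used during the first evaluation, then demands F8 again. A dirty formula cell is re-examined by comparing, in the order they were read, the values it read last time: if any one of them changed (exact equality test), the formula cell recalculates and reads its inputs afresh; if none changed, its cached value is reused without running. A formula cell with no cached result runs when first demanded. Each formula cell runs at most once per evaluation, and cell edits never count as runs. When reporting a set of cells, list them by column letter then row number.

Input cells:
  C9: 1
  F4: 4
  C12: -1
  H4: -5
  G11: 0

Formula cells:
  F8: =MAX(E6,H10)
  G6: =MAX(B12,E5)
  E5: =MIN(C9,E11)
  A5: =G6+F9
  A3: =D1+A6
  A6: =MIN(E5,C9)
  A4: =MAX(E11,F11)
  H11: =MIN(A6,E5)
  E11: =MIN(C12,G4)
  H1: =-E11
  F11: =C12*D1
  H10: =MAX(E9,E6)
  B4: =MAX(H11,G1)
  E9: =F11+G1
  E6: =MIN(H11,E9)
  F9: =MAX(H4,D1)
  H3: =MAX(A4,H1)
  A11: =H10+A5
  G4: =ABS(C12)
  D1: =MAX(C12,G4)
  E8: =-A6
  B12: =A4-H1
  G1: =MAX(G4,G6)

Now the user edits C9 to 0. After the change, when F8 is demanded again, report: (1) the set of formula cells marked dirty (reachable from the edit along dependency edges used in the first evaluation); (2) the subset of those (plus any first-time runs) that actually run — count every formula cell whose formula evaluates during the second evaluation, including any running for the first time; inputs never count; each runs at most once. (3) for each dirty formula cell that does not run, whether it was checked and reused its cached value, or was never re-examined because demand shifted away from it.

Initial pass — values computed on the first demand:
  G4 = ABS(-1) = 1
  D1 = MAX(-1, 1) = 1
  E11 = MIN(-1, 1) = -1
  E5 = MIN(1, -1) = -1
  A6 = MIN(-1, 1) = -1
  F11 = -1 * 1 = -1
  A4 = MAX(-1, -1) = -1
  H1 = -(-1) = 1
  B12 = -1 - 1 = -2
  G6 = MAX(-2, -1) = -1
  G1 = MAX(1, -1) = 1
  E9 = -1 + 1 = 0
  H11 = MIN(-1, -1) = -1
  E6 = MIN(-1, 0) = -1
  H10 = MAX(0, -1) = 0
  F8 = MAX(-1, 0) = 0

Second demand — change propagation:
  E5: re-runs because C9 1->0; new result -1 (unchanged).
  A6: re-runs because C9 1->0; new result -1 (unchanged).
  G6: re-examined; everything it read last time is the same (B12 unchanged, E5 unchanged) — cache -1 kept, no run.
  G1: re-examined; everything it read last time is the same (G4 unchanged, G6 unchanged) — cache 1 kept, no run.
  E9: re-examined; everything it read last time is the same (F11 unchanged, G1 unchanged) — cache 0 kept, no run.
  H11: re-examined; everything it read last time is the same (A6 unchanged, E5 unchanged) — cache -1 kept, no run.
  E6: re-examined; everything it read last time is the same (H11 unchanged, E9 unchanged) — cache -1 kept, no run.
  H10: re-examined; everything it read last time is the same (E9 unchanged, E6 unchanged) — cache 0 kept, no run.
  F8: re-examined; everything it read last time is the same (E6 unchanged, H10 unchanged) — cache 0 kept, no run.

The important point: at G6 every value read last time is unchanged, so the dirty flag clears without a run.

Dirty set: A6, E5, E6, E9, F8, G1, G6, H10, H11.
Run set: A6, E5 (2 run).
Re-examined without running (cache reused): E6, E9, F8, G1, G6, H10, H11.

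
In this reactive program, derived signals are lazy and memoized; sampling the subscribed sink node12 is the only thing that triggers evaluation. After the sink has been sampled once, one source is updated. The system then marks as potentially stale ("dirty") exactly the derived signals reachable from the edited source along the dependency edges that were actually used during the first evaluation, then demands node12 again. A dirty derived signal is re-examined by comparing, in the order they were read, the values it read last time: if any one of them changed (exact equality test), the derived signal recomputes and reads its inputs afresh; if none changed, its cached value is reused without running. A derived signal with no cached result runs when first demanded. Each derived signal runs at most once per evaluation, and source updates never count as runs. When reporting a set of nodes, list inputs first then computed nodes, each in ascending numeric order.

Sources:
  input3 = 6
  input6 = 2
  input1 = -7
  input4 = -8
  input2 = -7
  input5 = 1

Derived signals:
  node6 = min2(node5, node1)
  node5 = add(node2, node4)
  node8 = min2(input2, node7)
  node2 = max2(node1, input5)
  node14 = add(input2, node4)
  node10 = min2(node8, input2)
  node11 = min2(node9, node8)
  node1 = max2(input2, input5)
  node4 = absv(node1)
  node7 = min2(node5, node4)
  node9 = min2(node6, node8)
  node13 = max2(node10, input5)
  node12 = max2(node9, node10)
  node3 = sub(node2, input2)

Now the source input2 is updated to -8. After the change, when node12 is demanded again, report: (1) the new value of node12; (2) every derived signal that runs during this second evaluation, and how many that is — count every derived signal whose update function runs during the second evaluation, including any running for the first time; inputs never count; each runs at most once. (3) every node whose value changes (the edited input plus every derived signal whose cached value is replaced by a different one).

Demanding node12 again yields -8.
5 derived signals run: node1, node8, node9, node10, node12.
The nodes whose values change: input2, node8, node9, node10, node12.
Note where the cutoff bites: node2 is checked, finds nothing changed, and keeps its cache.

First demand of the output computes:
  node1 = max2(-7, 1) = 1
  node2 = max2(1, 1) = 1
  node4 = absv(1) = 1
  node5 = add(1, 1) = 2
  node6 = min2(2, 1) = 1
  node7 = min2(2, 1) = 1
  node8 = min2(-7, 1) = -7
  node9 = min2(1, -7) = -7
  node10 = min2(-7, -7) = -7
  node12 = max2(-7, -7) = -7

After the edit, cleaning proceeds:
  node1: a read changed (input2 -7->-8) — executes, giving 1 — identical to its old value.
  node2: dirty, but its reads are unchanged (node1 unchanged, input5 unchanged); cached 1 stands.
  node4: dirty, but its reads are unchanged (node1 unchanged); cached 1 stands.
  node5: dirty, but its reads are unchanged (node2 unchanged, node4 unchanged); cached 2 stands.
  node6: dirty, but its reads are unchanged (node5 unchanged, node1 unchanged); cached 1 stands.
  node7: dirty, but its reads are unchanged (node5 unchanged, node4 unchanged); cached 1 stands.
  node8: a read changed (input2 -7->-8) — executes, giving -8.
  node9: a read changed (node8 -7->-8) — executes, giving -8.
  node10: a read changed (node8 -7->-8; input2 -7->-8) — executes, giving -8.
  node12: a read changed (node9 -7->-8; node10 -7->-8) — executes, giving -8.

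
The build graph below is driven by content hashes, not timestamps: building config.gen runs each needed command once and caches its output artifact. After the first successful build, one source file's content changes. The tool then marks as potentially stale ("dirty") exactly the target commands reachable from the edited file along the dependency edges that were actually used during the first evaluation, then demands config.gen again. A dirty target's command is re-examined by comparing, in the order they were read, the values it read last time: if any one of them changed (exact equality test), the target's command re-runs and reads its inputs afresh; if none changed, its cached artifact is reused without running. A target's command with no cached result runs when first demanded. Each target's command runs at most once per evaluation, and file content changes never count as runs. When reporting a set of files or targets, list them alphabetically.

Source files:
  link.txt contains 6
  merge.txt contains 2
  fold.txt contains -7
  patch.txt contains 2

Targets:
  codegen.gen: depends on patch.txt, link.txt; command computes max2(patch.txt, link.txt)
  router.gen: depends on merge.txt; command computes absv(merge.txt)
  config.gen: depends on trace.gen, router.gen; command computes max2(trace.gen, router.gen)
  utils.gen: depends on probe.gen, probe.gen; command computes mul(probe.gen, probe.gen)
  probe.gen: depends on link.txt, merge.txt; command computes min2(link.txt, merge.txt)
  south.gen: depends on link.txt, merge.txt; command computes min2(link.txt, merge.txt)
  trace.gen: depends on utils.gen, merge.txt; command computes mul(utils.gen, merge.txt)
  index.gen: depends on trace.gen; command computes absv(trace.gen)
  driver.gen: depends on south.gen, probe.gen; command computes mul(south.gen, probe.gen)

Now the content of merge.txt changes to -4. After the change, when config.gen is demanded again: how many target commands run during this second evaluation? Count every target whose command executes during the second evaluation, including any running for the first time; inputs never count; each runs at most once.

Run set: config.gen, probe.gen, router.gen, trace.gen, utils.gen (5 run).

Initial pass — values computed on the first demand:
  probe.gen = min2(6, 2) = 2
  router.gen = absv(2) = 2
  utils.gen = mul(2, 2) = 4
  trace.gen = mul(4, 2) = 8
  config.gen = max2(8, 2) = 8

Second demand — change propagation:
  probe.gen: re-runs because merge.txt 2->-4; new result -4.
  router.gen: re-runs because merge.txt 2->-4; new result 4.
  utils.gen: re-runs because probe.gen 2->-4; probe.gen 2->-4; new result 16.
  trace.gen: re-runs because utils.gen 4->16; merge.txt 2->-4; new result -64.
  config.gen: re-runs because trace.gen 8->-64; router.gen 2->4; new result 4.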